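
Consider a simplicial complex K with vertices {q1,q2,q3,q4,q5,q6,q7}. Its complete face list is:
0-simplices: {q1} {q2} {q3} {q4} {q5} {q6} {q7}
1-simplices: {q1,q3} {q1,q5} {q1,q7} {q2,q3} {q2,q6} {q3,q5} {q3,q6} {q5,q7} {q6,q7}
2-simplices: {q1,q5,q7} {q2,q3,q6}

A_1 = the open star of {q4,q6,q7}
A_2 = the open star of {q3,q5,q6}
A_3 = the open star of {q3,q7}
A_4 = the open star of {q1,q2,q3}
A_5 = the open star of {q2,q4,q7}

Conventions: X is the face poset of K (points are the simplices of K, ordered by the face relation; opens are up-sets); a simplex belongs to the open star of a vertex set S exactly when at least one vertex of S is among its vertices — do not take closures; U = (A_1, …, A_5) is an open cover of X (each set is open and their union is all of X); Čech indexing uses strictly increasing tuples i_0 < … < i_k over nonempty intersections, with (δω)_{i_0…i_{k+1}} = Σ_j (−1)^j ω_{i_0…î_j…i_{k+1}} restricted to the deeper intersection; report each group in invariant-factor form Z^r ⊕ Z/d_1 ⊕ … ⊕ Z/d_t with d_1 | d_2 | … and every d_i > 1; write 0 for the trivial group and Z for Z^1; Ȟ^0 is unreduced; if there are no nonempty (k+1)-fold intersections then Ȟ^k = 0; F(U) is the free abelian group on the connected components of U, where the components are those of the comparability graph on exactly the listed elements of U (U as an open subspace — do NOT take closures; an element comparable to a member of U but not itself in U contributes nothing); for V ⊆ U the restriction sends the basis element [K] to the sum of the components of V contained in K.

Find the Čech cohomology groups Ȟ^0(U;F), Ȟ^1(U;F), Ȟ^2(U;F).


Ȟ^0 ≅ Z^2,  Ȟ^1 ≅ Z^2,  Ȟ^2 ≅ 0

nerve of the cover:
  A1={{q4},{q6},{q7},{q1,q7},{q2,q6},{q3,q6},{q5,q7},{q6,q7},{q1,q5,q7},{q2,q3,q6}} A2={{q3},{q5},{q6},{q1,q3},{q1,q5},{q2,q3},{q2,q6},{q3,q5},{q3,q6},{q5,q7},{q6,q7},{q1,q5,q7},{q2,q3,q6}} A3={{q3},{q7},{q1,q3},{q1,q7},{q2,q3},{q3,q5},{q3,q6},{q5,q7},{q6,q7},{q1,q5,q7},{q2,q3,q6}} A4={{q1},{q2},{q3},{q1,q3},{q1,q5},{q1,q7},{q2,q3},{q2,q6},{q3,q5},{q3,q6},{q1,q5,q7},{q2,q3,q6}} A5={{q2},{q4},{q7},{q1,q7},{q2,q3},{q2,q6},{q5,q7},{q6,q7},{q1,q5,q7},{q2,q3,q6}}
  A12={{q6},{q2,q6},{q3,q6},{q5,q7},{q6,q7},{q1,q5,q7},{q2,q3,q6}} A13={{q7},{q1,q7},{q3,q6},{q5,q7},{q6,q7},{q1,q5,q7},{q2,q3,q6}} A14={{q1,q7},{q2,q6},{q3,q6},{q1,q5,q7},{q2,q3,q6}} A15={{q4},{q7},{q1,q7},{q2,q6},{q5,q7},{q6,q7},{q1,q5,q7},{q2,q3,q6}} A23={{q3},{q1,q3},{q2,q3},{q3,q5},{q3,q6},{q5,q7},{q6,q7},{q1,q5,q7},{q2,q3,q6}} A24={{q3},{q1,q3},{q1,q5},{q2,q3},{q2,q6},{q3,q5},{q3,q6},{q1,q5,q7},{q2,q3,q6}} A25={{q2,q3},{q2,q6},{q5,q7},{q6,q7},{q1,q5,q7},{q2,q3,q6}} A34={{q3},{q1,q3},{q1,q7},{q2,q3},{q3,q5},{q3,q6},{q1,q5,q7},{q2,q3,q6}} A35={{q7},{q1,q7},{q2,q3},{q5,q7},{q6,q7},{q1,q5,q7},{q2,q3,q6}} A45={{q2},{q1,q7},{q2,q3},{q2,q6},{q1,q5,q7},{q2,q3,q6}}
  A123={{q3,q6},{q5,q7},{q6,q7},{q1,q5,q7},{q2,q3,q6}} A124={{q2,q6},{q3,q6},{q1,q5,q7},{q2,q3,q6}} A125={{q2,q6},{q5,q7},{q6,q7},{q1,q5,q7},{q2,q3,q6}} A134={{q1,q7},{q3,q6},{q1,q5,q7},{q2,q3,q6}} A135={{q7},{q1,q7},{q5,q7},{q6,q7},{q1,q5,q7},{q2,q3,q6}} A145={{q1,q7},{q2,q6},{q1,q5,q7},{q2,q3,q6}} A234={{q3},{q1,q3},{q2,q3},{q3,q5},{q3,q6},{q1,q5,q7},{q2,q3,q6}} A235={{q2,q3},{q5,q7},{q6,q7},{q1,q5,q7},{q2,q3,q6}} A245={{q2,q3},{q2,q6},{q1,q5,q7},{q2,q3,q6}} A345={{q1,q7},{q2,q3},{q1,q5,q7},{q2,q3,q6}}
  A1234={{q3,q6},{q1,q5,q7},{q2,q3,q6}} A1235={{q5,q7},{q6,q7},{q1,q5,q7},{q2,q3,q6}} A1245={{q2,q6},{q1,q5,q7},{q2,q3,q6}} A1345={{q1,q7},{q1,q5,q7},{q2,q3,q6}} A2345={{q2,q3},{q1,q5,q7},{q2,q3,q6}}
  A12345={{q1,q5,q7},{q2,q3,q6}}
components per intersection:
  A1: {{q4}} {{q6},{q7},{q1,q7},{q2,q6},{q3,q6},{q5,q7},{q6,q7},{q1,q5,q7},{q2,q3,q6}}
  A2: {{q3},{q5},{q6},{q1,q3},{q1,q5},{q2,q3},{q2,q6},{q3,q5},{q3,q6},{q5,q7},{q6,q7},{q1,q5,q7},{q2,q3,q6}}
  A3: {{q3},{q1,q3},{q2,q3},{q3,q5},{q3,q6},{q2,q3,q6}} {{q7},{q1,q7},{q5,q7},{q6,q7},{q1,q5,q7}}
  A4: {{q1},{q2},{q3},{q1,q3},{q1,q5},{q1,q7},{q2,q3},{q2,q6},{q3,q5},{q3,q6},{q1,q5,q7},{q2,q3,q6}}
  A5: {{q2},{q2,q3},{q2,q6},{q2,q3,q6}} {{q4}} {{q7},{q1,q7},{q5,q7},{q6,q7},{q1,q5,q7}}
  A12: {{q6},{q2,q6},{q3,q6},{q6,q7},{q2,q3,q6}} {{q5,q7},{q1,q5,q7}}
  A13: {{q7},{q1,q7},{q5,q7},{q6,q7},{q1,q5,q7}} {{q3,q6},{q2,q3,q6}}
  A14: {{q1,q7},{q1,q5,q7}} {{q2,q6},{q3,q6},{q2,q3,q6}}
  A15: {{q4}} {{q7},{q1,q7},{q5,q7},{q6,q7},{q1,q5,q7}} {{q2,q6},{q2,q3,q6}}
  A23: {{q3},{q1,q3},{q2,q3},{q3,q5},{q3,q6},{q2,q3,q6}} {{q5,q7},{q1,q5,q7}} {{q6,q7}}
  A24: {{q3},{q1,q3},{q2,q3},{q2,q6},{q3,q5},{q3,q6},{q2,q3,q6}} {{q1,q5},{q1,q5,q7}}
  A25: {{q2,q3},{q2,q6},{q2,q3,q6}} {{q5,q7},{q1,q5,q7}} {{q6,q7}}
  A34: {{q3},{q1,q3},{q2,q3},{q3,q5},{q3,q6},{q2,q3,q6}} {{q1,q7},{q1,q5,q7}}
  A35: {{q7},{q1,q7},{q5,q7},{q6,q7},{q1,q5,q7}} {{q2,q3},{q2,q3,q6}}
  A45: {{q2},{q2,q3},{q2,q6},{q2,q3,q6}} {{q1,q7},{q1,q5,q7}}
  A123: {{q3,q6},{q2,q3,q6}} {{q5,q7},{q1,q5,q7}} {{q6,q7}}
  A124: {{q2,q6},{q3,q6},{q2,q3,q6}} {{q1,q5,q7}}
  A125: {{q2,q6},{q2,q3,q6}} {{q5,q7},{q1,q5,q7}} {{q6,q7}}
  A134: {{q1,q7},{q1,q5,q7}} {{q3,q6},{q2,q3,q6}}
  A135: {{q7},{q1,q7},{q5,q7},{q6,q7},{q1,q5,q7}} {{q2,q3,q6}}
  A145: {{q1,q7},{q1,q5,q7}} {{q2,q6},{q2,q3,q6}}
  A234: {{q3},{q1,q3},{q2,q3},{q3,q5},{q3,q6},{q2,q3,q6}} {{q1,q5,q7}}
  A235: {{q2,q3},{q2,q3,q6}} {{q5,q7},{q1,q5,q7}} {{q6,q7}}
  A245: {{q2,q3},{q2,q6},{q2,q3,q6}} {{q1,q5,q7}}
  A345: {{q1,q7},{q1,q5,q7}} {{q2,q3},{q2,q3,q6}}
  A1234: {{q3,q6},{q2,q3,q6}} {{q1,q5,q7}}
  A1235: {{q5,q7},{q1,q5,q7}} {{q6,q7}} {{q2,q3,q6}}
  A1245: {{q2,q6},{q2,q3,q6}} {{q1,q5,q7}}
  A1345: {{q1,q7},{q1,q5,q7}} {{q2,q3,q6}}
  A2345: {{q2,q3},{q2,q3,q6}} {{q1,q5,q7}}
  A12345: {{q1,q5,q7}} {{q2,q3,q6}}
C dims 9,23,23,11; δ0: rk 7, SNF 1^7; δ1: rk 14, SNF 1^14; δ2: rk 9, SNF 1^9
Ȟ^0 = (9 − 7) − 0 = 2, so Ȟ^0 ≅ Z^2
Ȟ^1 = (23 − 14) − 7 = 2, so Ȟ^1 ≅ Z^2
Ȟ^2 = (23 − 9) − 14 = 0, so Ȟ^2 ≅ 0


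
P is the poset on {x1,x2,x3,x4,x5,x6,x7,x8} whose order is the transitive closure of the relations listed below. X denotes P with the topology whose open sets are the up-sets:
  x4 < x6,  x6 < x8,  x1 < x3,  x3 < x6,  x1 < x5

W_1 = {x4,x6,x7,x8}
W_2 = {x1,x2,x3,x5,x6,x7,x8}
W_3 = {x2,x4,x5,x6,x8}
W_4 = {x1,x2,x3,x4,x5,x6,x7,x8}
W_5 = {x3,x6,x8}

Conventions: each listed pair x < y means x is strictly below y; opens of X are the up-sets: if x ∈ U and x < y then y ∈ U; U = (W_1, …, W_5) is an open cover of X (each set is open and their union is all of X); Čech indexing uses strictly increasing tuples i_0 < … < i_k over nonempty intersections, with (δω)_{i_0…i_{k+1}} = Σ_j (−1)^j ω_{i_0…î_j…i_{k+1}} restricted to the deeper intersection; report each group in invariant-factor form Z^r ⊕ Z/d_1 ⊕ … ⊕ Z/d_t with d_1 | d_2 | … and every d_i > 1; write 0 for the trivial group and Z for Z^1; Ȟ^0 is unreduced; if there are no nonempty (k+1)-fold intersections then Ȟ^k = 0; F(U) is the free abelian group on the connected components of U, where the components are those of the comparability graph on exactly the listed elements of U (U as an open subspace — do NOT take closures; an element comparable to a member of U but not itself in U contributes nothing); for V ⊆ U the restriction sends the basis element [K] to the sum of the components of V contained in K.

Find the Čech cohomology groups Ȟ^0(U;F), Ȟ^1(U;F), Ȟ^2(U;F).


nonempty intersections:
  W12={x6,x7,x8} W13={x4,x6,x8} W14={x4,x6,x7,x8} W15={x6,x8} W23={x2,x5,x6,x8} W24={x1,x2,x3,x5,x6,x7,x8} W25={x3,x6,x8} W34={x2,x4,x5,x6,x8} W35={x6,x8} W45={x3,x6,x8}
  W123={x6,x8} W124={x6,x7,x8} W125={x6,x8} W134={x4,x6,x8} W135={x6,x8} W145={x6,x8} W234={x2,x5,x6,x8} W235={x6,x8} W245={x3,x6,x8} W345={x6,x8}
  W1234={x6,x8} W1235={x6,x8} W1245={x6,x8} W1345={x6,x8} W2345={x6,x8}
  W12345={x6,x8}
components per intersection:
  W1: {x4,x6,x8} {x7}
  W2: {x1,x3,x5,x6,x8} {x2} {x7}
  W3: {x2} {x4,x6,x8} {x5}
  W4: {x1,x3,x4,x5,x6,x8} {x2} {x7}
  W5: {x3,x6,x8}
  W12: {x6,x8} {x7}
  W13: {x4,x6,x8}
  W14: {x4,x6,x8} {x7}
  W15: {x6,x8}
  W23: {x2} {x5} {x6,x8}
  W24: {x1,x3,x5,x6,x8} {x2} {x7}
  W25: {x3,x6,x8}
  W34: {x2} {x4,x6,x8} {x5}
  W35: {x6,x8}
  W45: {x3,x6,x8}
  W123: {x6,x8}
  W124: {x6,x8} {x7}
  W125: {x6,x8}
  W134: {x4,x6,x8}
  W135: {x6,x8}
  W145: {x6,x8}
  W234: {x2} {x5} {x6,x8}
  W235: {x6,x8}
  W245: {x3,x6,x8}
  W345: {x6,x8}
  W1234: {x6,x8}
  W1235: {x6,x8}
  W1245: {x6,x8}
  W1345: {x6,x8}
  W2345: {x6,x8}
  W12345: {x6,x8}
C dims 12,18,13,5; δ0: rk 9, SNF 1^9; δ1: rk 9, SNF 1^9; δ2: rk 4, SNF 1^4
Ȟ^0: (12−9)−0=3 ⇒ Z^3
Ȟ^1: (18−9)−9=0 ⇒ 0
Ȟ^2: (13−4)−9=0 ⇒ 0

Ȟ^0 = Z^3, Ȟ^1 = 0 and Ȟ^2 = 0


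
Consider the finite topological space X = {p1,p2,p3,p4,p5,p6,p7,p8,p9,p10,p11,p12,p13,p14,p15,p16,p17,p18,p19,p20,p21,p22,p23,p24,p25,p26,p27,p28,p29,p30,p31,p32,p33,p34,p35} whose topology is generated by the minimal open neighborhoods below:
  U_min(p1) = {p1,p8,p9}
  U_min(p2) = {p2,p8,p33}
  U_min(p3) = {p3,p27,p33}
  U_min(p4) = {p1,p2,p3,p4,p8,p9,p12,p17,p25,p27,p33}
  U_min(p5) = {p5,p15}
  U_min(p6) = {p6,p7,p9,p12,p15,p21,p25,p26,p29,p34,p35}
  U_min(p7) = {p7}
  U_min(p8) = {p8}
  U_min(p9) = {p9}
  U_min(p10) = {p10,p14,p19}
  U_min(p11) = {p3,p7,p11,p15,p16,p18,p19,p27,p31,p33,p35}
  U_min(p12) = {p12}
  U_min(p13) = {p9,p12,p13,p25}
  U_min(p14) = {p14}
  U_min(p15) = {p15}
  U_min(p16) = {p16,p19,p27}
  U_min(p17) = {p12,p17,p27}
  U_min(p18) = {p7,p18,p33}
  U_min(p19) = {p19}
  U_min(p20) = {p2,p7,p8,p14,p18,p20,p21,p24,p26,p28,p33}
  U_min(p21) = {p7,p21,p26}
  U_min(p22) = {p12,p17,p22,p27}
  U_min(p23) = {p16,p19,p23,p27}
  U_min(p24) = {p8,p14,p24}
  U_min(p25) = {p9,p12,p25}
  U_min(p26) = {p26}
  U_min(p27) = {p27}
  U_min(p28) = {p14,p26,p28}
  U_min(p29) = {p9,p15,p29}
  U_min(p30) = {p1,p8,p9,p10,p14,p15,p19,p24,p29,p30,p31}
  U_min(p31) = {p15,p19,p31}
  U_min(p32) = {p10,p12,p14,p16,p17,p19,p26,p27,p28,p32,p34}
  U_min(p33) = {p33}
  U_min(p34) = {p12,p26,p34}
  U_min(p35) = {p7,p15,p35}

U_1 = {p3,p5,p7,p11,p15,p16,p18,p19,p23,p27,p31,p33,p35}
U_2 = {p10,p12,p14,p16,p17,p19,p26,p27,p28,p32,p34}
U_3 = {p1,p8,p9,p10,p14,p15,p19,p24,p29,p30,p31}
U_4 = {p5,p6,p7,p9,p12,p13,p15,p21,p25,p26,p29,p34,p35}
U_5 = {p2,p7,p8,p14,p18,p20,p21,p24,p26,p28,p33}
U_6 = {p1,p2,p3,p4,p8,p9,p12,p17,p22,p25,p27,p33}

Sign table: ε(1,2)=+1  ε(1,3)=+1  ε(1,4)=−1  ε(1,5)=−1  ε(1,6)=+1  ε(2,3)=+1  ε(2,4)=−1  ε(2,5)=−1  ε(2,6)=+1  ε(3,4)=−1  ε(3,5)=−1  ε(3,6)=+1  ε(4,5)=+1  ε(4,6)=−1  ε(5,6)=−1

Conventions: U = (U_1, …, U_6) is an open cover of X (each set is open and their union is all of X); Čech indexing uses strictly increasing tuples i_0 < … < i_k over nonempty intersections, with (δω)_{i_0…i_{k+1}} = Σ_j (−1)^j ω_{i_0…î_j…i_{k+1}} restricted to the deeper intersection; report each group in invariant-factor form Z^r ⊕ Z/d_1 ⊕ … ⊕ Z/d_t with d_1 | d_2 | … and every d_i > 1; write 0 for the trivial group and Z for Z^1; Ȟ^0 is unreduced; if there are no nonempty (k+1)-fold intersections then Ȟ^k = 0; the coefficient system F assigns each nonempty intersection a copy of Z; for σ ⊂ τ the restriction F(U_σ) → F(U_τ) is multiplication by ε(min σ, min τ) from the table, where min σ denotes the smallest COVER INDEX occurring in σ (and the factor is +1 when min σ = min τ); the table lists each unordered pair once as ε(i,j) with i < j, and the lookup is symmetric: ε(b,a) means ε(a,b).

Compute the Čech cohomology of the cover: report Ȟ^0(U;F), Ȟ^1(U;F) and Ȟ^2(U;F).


nerve of the cover:
  U12={p16,p19,p27} U13={p15,p19,p31} U14={p5,p7,p15,p35} U15={p7,p18,p33} U16={p3,p27,p33} U23={p10,p14,p19} U24={p12,p26,p34} U25={p14,p26,p28} U26={p12,p17,p27} U34={p9,p15,p29} U35={p8,p14,p24} U36={p1,p8,p9} U45={p7,p21,p26} U46={p9,p12,p25} U56={p2,p8,p33}
  U123={p19} U126={p27} U134={p15} U145={p7} U156={p33} U235={p14} U245={p26} U246={p12} U346={p9} U356={p8}
C dims 6,15,10; δ0: rk 5, SNF 1^5; δ1: rk 10, SNF 1^9·2
Ȟ^0 = (6 − 5) − 0 = 1, so Ȟ^0 ≅ Z
Ȟ^1 = (15 − 10) − 5 = 0, so Ȟ^1 ≅ 0
Ȟ^2 = (10 − 0) − 10 = 0 plus torsion [2], so Ȟ^2 ≅ Z/2

Ȟ^0 ≅ Z,  Ȟ^1 ≅ 0,  Ȟ^2 ≅ Z/2


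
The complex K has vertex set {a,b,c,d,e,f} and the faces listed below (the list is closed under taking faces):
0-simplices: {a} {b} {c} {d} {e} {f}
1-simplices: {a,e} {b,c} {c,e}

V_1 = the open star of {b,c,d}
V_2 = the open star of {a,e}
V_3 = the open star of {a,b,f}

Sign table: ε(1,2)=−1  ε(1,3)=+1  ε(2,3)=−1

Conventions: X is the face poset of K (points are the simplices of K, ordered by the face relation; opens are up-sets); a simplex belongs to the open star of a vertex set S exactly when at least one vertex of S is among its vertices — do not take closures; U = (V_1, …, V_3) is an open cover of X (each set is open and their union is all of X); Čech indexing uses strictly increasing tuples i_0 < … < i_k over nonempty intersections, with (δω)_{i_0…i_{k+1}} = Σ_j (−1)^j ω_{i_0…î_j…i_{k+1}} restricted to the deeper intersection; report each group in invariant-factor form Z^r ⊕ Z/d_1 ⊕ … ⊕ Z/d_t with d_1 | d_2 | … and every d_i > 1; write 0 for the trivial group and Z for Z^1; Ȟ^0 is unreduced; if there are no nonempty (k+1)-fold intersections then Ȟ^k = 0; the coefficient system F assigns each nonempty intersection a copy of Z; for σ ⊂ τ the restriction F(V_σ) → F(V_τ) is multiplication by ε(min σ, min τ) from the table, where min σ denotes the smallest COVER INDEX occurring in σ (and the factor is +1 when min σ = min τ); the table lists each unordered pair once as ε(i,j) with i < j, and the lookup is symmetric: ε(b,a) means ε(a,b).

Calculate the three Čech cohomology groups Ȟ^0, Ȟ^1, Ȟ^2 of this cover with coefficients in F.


Ȟ^0(U;F) ≅ Z,  Ȟ^1(U;F) ≅ Z,  Ȟ^2(U;F) ≅ 0

intersection data:
  V1={{b},{c},{d},{b,c},{c,e}} V2={{a},{e},{a,e},{c,e}} V3={{a},{b},{f},{a,e},{b,c}}
  V12={{c,e}} V13={{b},{b,c}} V23={{a},{a,e}}
C dims 3,3; δ0: rk 2, SNF 1^2
Ȟ^0 = (3 − 2) − 0 = 1, so Ȟ^0 ≅ Z
Ȟ^1 = (3 − 0) − 2 = 1, so Ȟ^1 ≅ Z
Ȟ^2 = (0 − 0) − 0 = 0, so Ȟ^2 ≅ 0


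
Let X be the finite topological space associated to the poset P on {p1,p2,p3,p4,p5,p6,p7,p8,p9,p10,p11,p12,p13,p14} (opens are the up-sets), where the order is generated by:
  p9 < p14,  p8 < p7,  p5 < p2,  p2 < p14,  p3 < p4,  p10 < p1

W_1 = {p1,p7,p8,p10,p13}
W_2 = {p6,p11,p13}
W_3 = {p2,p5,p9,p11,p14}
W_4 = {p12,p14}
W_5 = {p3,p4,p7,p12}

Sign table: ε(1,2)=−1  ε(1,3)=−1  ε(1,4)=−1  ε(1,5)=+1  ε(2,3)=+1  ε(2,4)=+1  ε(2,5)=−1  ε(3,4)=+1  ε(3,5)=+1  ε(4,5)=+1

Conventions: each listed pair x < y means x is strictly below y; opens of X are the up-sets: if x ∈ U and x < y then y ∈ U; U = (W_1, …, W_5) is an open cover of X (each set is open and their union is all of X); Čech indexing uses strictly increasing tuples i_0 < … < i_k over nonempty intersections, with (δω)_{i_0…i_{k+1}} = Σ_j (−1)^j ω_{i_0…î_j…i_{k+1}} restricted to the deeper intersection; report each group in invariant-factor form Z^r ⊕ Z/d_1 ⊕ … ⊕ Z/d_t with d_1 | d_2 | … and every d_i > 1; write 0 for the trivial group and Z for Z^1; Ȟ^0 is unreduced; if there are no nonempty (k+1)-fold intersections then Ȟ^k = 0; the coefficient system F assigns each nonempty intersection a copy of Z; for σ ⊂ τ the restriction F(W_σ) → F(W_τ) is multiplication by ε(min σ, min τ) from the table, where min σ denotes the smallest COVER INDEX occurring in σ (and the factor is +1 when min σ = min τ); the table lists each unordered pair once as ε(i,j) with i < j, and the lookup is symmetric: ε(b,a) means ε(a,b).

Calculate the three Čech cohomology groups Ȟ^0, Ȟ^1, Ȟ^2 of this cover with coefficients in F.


Ȟ^0 ≅ 0,  Ȟ^1 ≅ Z/2,  Ȟ^2 ≅ 0

nonempty intersections:
  W12={p13} W15={p7} W23={p11} W34={p14} W45={p12}
C dims 5,5; δ0: rk 5, SNF 1^4·2
Ȟ^0: (5−5)−0=0 ⇒ 0
Ȟ^1: (5−0)−5=0 plus torsion [2] ⇒ Z/2
Ȟ^2: (0−0)−0=0 ⇒ 0


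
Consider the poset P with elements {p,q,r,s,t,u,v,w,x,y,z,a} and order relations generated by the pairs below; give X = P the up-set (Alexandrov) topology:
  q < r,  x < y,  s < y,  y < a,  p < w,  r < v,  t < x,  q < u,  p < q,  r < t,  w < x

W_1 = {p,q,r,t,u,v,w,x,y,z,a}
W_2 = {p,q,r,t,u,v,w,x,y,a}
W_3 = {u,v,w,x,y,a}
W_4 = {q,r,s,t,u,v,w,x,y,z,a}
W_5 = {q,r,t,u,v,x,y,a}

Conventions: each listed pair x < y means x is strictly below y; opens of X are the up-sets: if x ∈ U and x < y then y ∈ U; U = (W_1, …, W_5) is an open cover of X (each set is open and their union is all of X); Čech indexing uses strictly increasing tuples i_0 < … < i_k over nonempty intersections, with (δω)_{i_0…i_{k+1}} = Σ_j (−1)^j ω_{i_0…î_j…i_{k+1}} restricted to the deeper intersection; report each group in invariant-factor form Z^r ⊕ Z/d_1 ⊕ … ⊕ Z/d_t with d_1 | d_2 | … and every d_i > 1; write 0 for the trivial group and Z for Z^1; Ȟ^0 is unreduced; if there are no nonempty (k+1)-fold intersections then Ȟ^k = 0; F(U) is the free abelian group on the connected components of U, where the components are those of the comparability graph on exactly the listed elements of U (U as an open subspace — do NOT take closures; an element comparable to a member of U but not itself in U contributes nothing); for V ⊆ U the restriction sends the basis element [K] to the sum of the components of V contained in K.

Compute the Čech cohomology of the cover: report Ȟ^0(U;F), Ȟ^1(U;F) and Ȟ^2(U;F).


Ȟ^0 ≅ Z^2; Ȟ^1 ≅ 0; Ȟ^2 ≅ 0

cover nerve:
  W12={p,q,r,t,u,v,w,x,y,a} W13={u,v,w,x,y,a} W14={q,r,t,u,v,w,x,y,z,a} W15={q,r,t,u,v,x,y,a} W23={u,v,w,x,y,a} W24={q,r,t,u,v,w,x,y,a} W25={q,r,t,u,v,x,y,a} W34={u,v,w,x,y,a} W35={u,v,x,y,a} W45={q,r,t,u,v,x,y,a}
  W123={u,v,w,x,y,a} W124={q,r,t,u,v,w,x,y,a} W125={q,r,t,u,v,x,y,a} W134={u,v,w,x,y,a} W135={u,v,x,y,a} W145={q,r,t,u,v,x,y,a} W234={u,v,w,x,y,a} W235={u,v,x,y,a} W245={q,r,t,u,v,x,y,a} W345={u,v,x,y,a}
  W1234={u,v,w,x,y,a} W1235={u,v,x,y,a} W1245={q,r,t,u,v,x,y,a} W1345={u,v,x,y,a} W2345={u,v,x,y,a}
  W12345={u,v,x,y,a}
components per intersection:
  W1: {p,q,r,t,u,v,w,x,y,a} {z}
  W2: {p,q,r,t,u,v,w,x,y,a}
  W3: {u} {v} {w,x,y,a}
  W4: {q,r,s,t,u,v,w,x,y,a} {z}
  W5: {q,r,t,u,v,x,y,a}
  W12: {p,q,r,t,u,v,w,x,y,a}
  W13: {u} {v} {w,x,y,a}
  W14: {q,r,t,u,v,w,x,y,a} {z}
  W15: {q,r,t,u,v,x,y,a}
  W23: {u} {v} {w,x,y,a}
  W24: {q,r,t,u,v,w,x,y,a}
  W25: {q,r,t,u,v,x,y,a}
  W34: {u} {v} {w,x,y,a}
  W35: {u} {v} {x,y,a}
  W45: {q,r,t,u,v,x,y,a}
  W123: {u} {v} {w,x,y,a}
  W124: {q,r,t,u,v,w,x,y,a}
  W125: {q,r,t,u,v,x,y,a}
  W134: {u} {v} {w,x,y,a}
  W135: {u} {v} {x,y,a}
  W145: {q,r,t,u,v,x,y,a}
  W234: {u} {v} {w,x,y,a}
  W235: {u} {v} {x,y,a}
  W245: {q,r,t,u,v,x,y,a}
  W345: {u} {v} {x,y,a}
  W1234: {u} {v} {w,x,y,a}
  W1235: {u} {v} {x,y,a}
  W1245: {q,r,t,u,v,x,y,a}
  W1345: {u} {v} {x,y,a}
  W2345: {u} {v} {x,y,a}
  W12345: {u} {v} {x,y,a}
C dims 9,19,22,13; δ0: rk 7, SNF 1^7; δ1: rk 12, SNF 1^12; δ2: rk 10, SNF 1^10
Ȟ^0: (9−7)−0=2 ⇒ Z^2
Ȟ^1: (19−12)−7=0 ⇒ 0
Ȟ^2: (22−10)−12=0 ⇒ 0


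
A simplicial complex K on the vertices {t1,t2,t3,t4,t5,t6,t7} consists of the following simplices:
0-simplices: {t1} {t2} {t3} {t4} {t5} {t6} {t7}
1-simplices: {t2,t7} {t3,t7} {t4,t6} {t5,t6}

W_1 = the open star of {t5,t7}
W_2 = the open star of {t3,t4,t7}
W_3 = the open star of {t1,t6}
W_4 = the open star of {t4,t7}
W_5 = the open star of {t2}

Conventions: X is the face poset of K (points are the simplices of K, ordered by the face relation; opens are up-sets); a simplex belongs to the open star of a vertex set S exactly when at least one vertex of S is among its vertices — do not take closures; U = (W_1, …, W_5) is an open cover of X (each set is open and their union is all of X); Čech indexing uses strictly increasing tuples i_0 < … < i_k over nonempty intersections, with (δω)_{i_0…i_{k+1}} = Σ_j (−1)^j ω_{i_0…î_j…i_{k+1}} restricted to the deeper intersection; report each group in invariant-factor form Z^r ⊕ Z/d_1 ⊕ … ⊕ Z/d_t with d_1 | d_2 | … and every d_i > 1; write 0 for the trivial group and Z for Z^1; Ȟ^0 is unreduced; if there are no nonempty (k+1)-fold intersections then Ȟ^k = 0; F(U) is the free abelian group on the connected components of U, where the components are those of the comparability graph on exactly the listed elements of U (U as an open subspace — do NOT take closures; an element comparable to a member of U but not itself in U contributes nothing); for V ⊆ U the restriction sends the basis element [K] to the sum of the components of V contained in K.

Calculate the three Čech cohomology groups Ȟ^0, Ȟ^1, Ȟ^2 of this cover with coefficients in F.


Ȟ^0 = Z^3,  Ȟ^1 = 0,  Ȟ^2 = 0

nerve of the cover:
  W1={{t5},{t7},{t2,t7},{t3,t7},{t5,t6}} W2={{t3},{t4},{t7},{t2,t7},{t3,t7},{t4,t6}} W3={{t1},{t6},{t4,t6},{t5,t6}} W4={{t4},{t7},{t2,t7},{t3,t7},{t4,t6}} W5={{t2},{t2,t7}}
  W12={{t7},{t2,t7},{t3,t7}} W13={{t5,t6}} W14={{t7},{t2,t7},{t3,t7}} W15={{t2,t7}} W23={{t4,t6}} W24={{t4},{t7},{t2,t7},{t3,t7},{t4,t6}} W25={{t2,t7}} W34={{t4,t6}} W45={{t2,t7}}
  W124={{t7},{t2,t7},{t3,t7}} W125={{t2,t7}} W145={{t2,t7}} W234={{t4,t6}} W245={{t2,t7}}
  W1245={{t2,t7}}
components per intersection:
  W1: {{t5},{t5,t6}} {{t7},{t2,t7},{t3,t7}}
  W2: {{t3},{t7},{t2,t7},{t3,t7}} {{t4},{t4,t6}}
  W3: {{t1}} {{t6},{t4,t6},{t5,t6}}
  W4: {{t4},{t4,t6}} {{t7},{t2,t7},{t3,t7}}
  W5: {{t2},{t2,t7}}
  W12: {{t7},{t2,t7},{t3,t7}}
  W13: {{t5,t6}}
  W14: {{t7},{t2,t7},{t3,t7}}
  W15: {{t2,t7}}
  W23: {{t4,t6}}
  W24: {{t4},{t4,t6}} {{t7},{t2,t7},{t3,t7}}
  W25: {{t2,t7}}
  W34: {{t4,t6}}
  W45: {{t2,t7}}
  W124: {{t7},{t2,t7},{t3,t7}}
  W125: {{t2,t7}}
  W145: {{t2,t7}}
  W234: {{t4,t6}}
  W245: {{t2,t7}}
  W1245: {{t2,t7}}
C dims 9,10,5,1; δ0: rk 6, SNF 1^6; δ1: rk 4, SNF 1^4; δ2: rk 1, SNF 1^1
Ȟ^0 = (9 − 6) − 0 = 3, so Ȟ^0 ≅ Z^3
Ȟ^1 = (10 − 4) − 6 = 0, so Ȟ^1 ≅ 0
Ȟ^2 = (5 − 1) − 4 = 0, so Ȟ^2 ≅ 0


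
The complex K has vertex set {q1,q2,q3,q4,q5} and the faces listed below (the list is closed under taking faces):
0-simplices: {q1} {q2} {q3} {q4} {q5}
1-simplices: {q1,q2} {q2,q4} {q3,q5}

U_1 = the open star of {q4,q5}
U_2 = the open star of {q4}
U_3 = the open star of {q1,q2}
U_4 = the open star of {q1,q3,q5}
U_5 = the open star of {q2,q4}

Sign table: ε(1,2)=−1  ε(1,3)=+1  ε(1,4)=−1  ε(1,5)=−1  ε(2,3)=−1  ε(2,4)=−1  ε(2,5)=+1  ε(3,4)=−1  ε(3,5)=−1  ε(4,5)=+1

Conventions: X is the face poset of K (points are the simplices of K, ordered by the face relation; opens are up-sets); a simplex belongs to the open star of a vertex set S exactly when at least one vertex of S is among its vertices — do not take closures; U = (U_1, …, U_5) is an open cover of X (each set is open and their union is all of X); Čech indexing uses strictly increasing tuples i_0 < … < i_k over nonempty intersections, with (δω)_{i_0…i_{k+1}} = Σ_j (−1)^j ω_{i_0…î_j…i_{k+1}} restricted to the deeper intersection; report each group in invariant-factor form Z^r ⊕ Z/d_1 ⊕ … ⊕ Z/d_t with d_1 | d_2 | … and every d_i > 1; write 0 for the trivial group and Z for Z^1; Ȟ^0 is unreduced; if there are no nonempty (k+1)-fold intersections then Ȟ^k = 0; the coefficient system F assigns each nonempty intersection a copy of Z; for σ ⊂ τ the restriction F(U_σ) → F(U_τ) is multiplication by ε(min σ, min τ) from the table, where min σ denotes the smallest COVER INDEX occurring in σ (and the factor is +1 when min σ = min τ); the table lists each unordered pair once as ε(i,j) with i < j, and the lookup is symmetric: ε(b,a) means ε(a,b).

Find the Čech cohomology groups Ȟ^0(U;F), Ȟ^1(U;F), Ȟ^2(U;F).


cover nerve:
  U1={{q4},{q5},{q2,q4},{q3,q5}} U2={{q4},{q2,q4}} U3={{q1},{q2},{q1,q2},{q2,q4}} U4={{q1},{q3},{q5},{q1,q2},{q3,q5}} U5={{q2},{q4},{q1,q2},{q2,q4}}
  U12={{q4},{q2,q4}} U13={{q2,q4}} U14={{q5},{q3,q5}} U15={{q4},{q2,q4}} U23={{q2,q4}} U25={{q4},{q2,q4}} U34={{q1},{q1,q2}} U35={{q2},{q1,q2},{q2,q4}} U45={{q1,q2}}
  U123={{q2,q4}} U125={{q4},{q2,q4}} U135={{q2,q4}} U235={{q2,q4}} U345={{q1,q2}}
  U1235={{q2,q4}}
C dims 5,9,5,1; δ0: rk 4, SNF 1^4; δ1: rk 4, SNF 1^4; δ2: rk 1, SNF 1^1
Ȟ^0: (5−4)−0=1 ⇒ Z
Ȟ^1: (9−4)−4=1 ⇒ Z
Ȟ^2: (5−1)−4=0 ⇒ 0

Ȟ^0 ≅ Z, Ȟ^1 ≅ Z, Ȟ^2 ≅ 0


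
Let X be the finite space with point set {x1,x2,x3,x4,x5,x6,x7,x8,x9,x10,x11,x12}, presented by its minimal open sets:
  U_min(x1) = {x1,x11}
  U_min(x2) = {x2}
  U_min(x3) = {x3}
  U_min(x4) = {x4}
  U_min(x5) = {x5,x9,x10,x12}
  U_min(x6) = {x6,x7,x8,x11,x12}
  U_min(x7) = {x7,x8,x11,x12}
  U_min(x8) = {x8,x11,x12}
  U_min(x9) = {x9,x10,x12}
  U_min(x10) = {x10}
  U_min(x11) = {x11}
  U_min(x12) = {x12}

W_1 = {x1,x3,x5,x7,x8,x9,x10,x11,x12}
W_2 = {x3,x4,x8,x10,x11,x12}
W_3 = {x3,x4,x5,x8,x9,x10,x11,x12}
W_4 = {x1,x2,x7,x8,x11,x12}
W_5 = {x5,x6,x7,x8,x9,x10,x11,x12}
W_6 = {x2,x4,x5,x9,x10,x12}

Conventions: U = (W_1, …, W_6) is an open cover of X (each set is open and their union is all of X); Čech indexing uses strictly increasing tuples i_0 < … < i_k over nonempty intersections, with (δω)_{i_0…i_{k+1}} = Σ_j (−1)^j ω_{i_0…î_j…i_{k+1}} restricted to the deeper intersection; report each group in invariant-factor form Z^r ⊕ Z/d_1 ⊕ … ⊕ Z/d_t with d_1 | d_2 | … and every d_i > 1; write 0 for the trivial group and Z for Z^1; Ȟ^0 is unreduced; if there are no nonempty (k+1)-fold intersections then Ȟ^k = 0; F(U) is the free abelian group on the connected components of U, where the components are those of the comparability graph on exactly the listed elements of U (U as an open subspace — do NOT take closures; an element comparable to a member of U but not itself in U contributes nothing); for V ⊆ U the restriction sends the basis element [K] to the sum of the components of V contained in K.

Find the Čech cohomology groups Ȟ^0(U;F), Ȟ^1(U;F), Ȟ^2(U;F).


nonempty overlaps:
  W12={x3,x8,x10,x11,x12} W13={x3,x5,x8,x9,x10,x11,x12} W14={x1,x7,x8,x11,x12} W15={x5,x7,x8,x9,x10,x11,x12} W16={x5,x9,x10,x12} W23={x3,x4,x8,x10,x11,x12} W24={x8,x11,x12} W25={x8,x10,x11,x12} W26={x4,x10,x12} W34={x8,x11,x12} W35={x5,x8,x9,x10,x11,x12} W36={x4,x5,x9,x10,x12} W45={x7,x8,x11,x12} W46={x2,x12} W56={x5,x9,x10,x12}
  W123={x3,x8,x10,x11,x12} W124={x8,x11,x12} W125={x8,x10,x11,x12} W126={x10,x12} W134={x8,x11,x12} W135={x5,x8,x9,x10,x11,x12} W136={x5,x9,x10,x12} W145={x7,x8,x11,x12} W146={x12} W156={x5,x9,x10,x12} W234={x8,x11,x12} W235={x8,x10,x11,x12} W236={x4,x10,x12} W245={x8,x11,x12} W246={x12} W256={x10,x12} W345={x8,x11,x12} W346={x12} W356={x5,x9,x10,x12} W456={x12}
  W1234={x8,x11,x12} W1235={x8,x10,x11,x12} W1236={x10,x12} W1245={x8,x11,x12} W1246={x12} W1256={x10,x12} W1345={x8,x11,x12} W1346={x12} W1356={x5,x9,x10,x12} W1456={x12} W2345={x8,x11,x12} W2346={x12} W2356={x10,x12} W2456={x12} W3456={x12}
  W12345={x8,x11,x12} W12346={x12} W12356={x10,x12} W12456={x12} W13456={x12} W23456={x12}
  W123456={x12}
components per intersection:
  W1: {x1,x5,x7,x8,x9,x10,x11,x12} {x3}
  W2: {x3} {x4} {x8,x11,x12} {x10}
  W3: {x3} {x4} {x5,x8,x9,x10,x11,x12}
  W4: {x1,x7,x8,x11,x12} {x2}
  W5: {x5,x6,x7,x8,x9,x10,x11,x12}
  W6: {x2} {x4} {x5,x9,x10,x12}
  W12: {x3} {x8,x11,x12} {x10}
  W13: {x3} {x5,x8,x9,x10,x11,x12}
  W14: {x1,x7,x8,x11,x12}
  W15: {x5,x7,x8,x9,x10,x11,x12}
  W16: {x5,x9,x10,x12}
  W23: {x3} {x4} {x8,x11,x12} {x10}
  W24: {x8,x11,x12}
  W25: {x8,x11,x12} {x10}
  W26: {x4} {x10} {x12}
  W34: {x8,x11,x12}
  W35: {x5,x8,x9,x10,x11,x12}
  W36: {x4} {x5,x9,x10,x12}
  W45: {x7,x8,x11,x12}
  W46: {x2} {x12}
  W56: {x5,x9,x10,x12}
  W123: {x3} {x8,x11,x12} {x10}
  W124: {x8,x11,x12}
  W125: {x8,x11,x12} {x10}
  W126: {x10} {x12}
  W134: {x8,x11,x12}
  W135: {x5,x8,x9,x10,x11,x12}
  W136: {x5,x9,x10,x12}
  W145: {x7,x8,x11,x12}
  W146: {x12}
  W156: {x5,x9,x10,x12}
  W234: {x8,x11,x12}
  W235: {x8,x11,x12} {x10}
  W236: {x4} {x10} {x12}
  W245: {x8,x11,x12}
  W246: {x12}
  W256: {x10} {x12}
  W345: {x8,x11,x12}
  W346: {x12}
  W356: {x5,x9,x10,x12}
  W456: {x12}
  W1234: {x8,x11,x12}
  W1235: {x8,x11,x12} {x10}
  W1236: {x10} {x12}
  W1245: {x8,x11,x12}
  W1246: {x12}
  W1256: {x10} {x12}
  W1345: {x8,x11,x12}
  W1346: {x12}
  W1356: {x5,x9,x10,x12}
  W1456: {x12}
  W2345: {x8,x11,x12}
  W2346: {x12}
  W2356: {x10} {x12}
  W2456: {x12}
  W3456: {x12}
  W12345: {x8,x11,x12}
  W12346: {x12}
  W12356: {x10} {x12}
  W12456: {x12}
  W13456: {x12}
  W23456: {x12}
  W123456: {x12}
C dims 15,26,28,19; δ0: rk 11, SNF 1^11; δ1: rk 15, SNF 1^15; δ2: rk 13, SNF 1^13
degree 0: 15−11−0 = 4 → Ȟ^0 ≅ Z^4
degree 1: 26−15−11 = 0 → Ȟ^1 ≅ 0
degree 2: 28−13−15 = 0 → Ȟ^2 ≅ 0

Ȟ^0(U;F) ≅ Z^4, Ȟ^1(U;F) ≅ 0, Ȟ^2(U;F) ≅ 0


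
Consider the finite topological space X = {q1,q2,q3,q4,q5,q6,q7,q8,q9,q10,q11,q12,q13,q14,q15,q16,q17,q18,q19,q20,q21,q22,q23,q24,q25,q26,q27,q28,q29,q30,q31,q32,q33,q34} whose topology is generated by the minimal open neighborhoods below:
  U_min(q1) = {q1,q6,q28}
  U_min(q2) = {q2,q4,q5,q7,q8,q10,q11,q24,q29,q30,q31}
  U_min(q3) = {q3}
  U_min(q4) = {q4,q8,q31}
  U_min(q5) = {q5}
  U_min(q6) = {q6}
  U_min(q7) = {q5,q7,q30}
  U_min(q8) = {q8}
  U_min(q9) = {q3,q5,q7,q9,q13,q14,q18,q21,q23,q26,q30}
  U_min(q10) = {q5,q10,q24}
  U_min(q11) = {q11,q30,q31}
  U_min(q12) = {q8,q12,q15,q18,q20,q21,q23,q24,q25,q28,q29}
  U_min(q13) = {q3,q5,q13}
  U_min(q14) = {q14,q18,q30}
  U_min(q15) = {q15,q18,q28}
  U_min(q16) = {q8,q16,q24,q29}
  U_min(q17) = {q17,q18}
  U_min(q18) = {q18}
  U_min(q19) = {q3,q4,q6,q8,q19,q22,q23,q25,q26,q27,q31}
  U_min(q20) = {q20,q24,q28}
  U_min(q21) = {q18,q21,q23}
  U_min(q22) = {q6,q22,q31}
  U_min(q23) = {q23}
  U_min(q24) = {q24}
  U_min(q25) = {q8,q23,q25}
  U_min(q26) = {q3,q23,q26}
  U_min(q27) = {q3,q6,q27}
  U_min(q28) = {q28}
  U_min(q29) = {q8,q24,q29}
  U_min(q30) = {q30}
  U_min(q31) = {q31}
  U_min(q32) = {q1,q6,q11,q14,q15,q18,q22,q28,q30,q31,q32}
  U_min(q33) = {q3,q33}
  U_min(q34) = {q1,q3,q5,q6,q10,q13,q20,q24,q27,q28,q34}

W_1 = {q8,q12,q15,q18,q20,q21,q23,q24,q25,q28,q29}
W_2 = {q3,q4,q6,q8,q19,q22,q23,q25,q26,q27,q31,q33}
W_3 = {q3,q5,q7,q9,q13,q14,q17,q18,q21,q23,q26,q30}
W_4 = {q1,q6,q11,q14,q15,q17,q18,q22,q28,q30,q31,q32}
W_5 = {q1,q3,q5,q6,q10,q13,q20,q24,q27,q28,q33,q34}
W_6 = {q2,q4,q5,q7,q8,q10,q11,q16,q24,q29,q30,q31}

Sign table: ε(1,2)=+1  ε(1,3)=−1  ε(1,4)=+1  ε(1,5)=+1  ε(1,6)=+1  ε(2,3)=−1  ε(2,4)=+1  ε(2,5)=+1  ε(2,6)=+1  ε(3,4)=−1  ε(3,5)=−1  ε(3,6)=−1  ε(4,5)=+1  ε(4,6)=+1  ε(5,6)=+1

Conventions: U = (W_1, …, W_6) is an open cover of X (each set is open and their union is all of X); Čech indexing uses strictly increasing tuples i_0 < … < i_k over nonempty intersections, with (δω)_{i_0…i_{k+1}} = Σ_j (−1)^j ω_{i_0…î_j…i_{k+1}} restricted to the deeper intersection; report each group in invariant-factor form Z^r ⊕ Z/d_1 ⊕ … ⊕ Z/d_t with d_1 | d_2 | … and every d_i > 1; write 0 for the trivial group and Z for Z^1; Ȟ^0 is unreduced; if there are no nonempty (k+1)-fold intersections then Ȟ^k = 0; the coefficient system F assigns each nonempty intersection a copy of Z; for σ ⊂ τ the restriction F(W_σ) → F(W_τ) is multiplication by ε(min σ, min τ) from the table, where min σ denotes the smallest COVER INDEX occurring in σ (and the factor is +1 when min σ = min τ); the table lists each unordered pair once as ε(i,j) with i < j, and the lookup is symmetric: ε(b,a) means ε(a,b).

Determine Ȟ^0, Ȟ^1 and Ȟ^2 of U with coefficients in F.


nerve simplices:
  W12={q8,q23,q25} W13={q18,q21,q23} W14={q15,q18,q28} W15={q20,q24,q28} W16={q8,q24,q29} W23={q3,q23,q26} W24={q6,q22,q31} W25={q3,q6,q27,q33} W26={q4,q8,q31} W34={q14,q17,q18,q30} W35={q3,q5,q13} W36={q5,q7,q30} W45={q1,q6,q28} W46={q11,q30,q31} W56={q5,q10,q24}
  W123={q23} W126={q8} W134={q18} W145={q28} W156={q24} W235={q3} W245={q6} W246={q31} W346={q30} W356={q5}
C dims 6,15,10; δ0: rk 5, SNF 1^5; δ1: rk 10, SNF 1^9·2
degree 0: 6−5−0 = 1 → Ȟ^0 ≅ Z
degree 1: 15−10−5 = 0 → Ȟ^1 ≅ 0
degree 2: 10−0−10 = 0 plus torsion [2] → Ȟ^2 ≅ Z/2

Ȟ^0 ≅ Z,  Ȟ^1 ≅ 0,  Ȟ^2 ≅ Z/2


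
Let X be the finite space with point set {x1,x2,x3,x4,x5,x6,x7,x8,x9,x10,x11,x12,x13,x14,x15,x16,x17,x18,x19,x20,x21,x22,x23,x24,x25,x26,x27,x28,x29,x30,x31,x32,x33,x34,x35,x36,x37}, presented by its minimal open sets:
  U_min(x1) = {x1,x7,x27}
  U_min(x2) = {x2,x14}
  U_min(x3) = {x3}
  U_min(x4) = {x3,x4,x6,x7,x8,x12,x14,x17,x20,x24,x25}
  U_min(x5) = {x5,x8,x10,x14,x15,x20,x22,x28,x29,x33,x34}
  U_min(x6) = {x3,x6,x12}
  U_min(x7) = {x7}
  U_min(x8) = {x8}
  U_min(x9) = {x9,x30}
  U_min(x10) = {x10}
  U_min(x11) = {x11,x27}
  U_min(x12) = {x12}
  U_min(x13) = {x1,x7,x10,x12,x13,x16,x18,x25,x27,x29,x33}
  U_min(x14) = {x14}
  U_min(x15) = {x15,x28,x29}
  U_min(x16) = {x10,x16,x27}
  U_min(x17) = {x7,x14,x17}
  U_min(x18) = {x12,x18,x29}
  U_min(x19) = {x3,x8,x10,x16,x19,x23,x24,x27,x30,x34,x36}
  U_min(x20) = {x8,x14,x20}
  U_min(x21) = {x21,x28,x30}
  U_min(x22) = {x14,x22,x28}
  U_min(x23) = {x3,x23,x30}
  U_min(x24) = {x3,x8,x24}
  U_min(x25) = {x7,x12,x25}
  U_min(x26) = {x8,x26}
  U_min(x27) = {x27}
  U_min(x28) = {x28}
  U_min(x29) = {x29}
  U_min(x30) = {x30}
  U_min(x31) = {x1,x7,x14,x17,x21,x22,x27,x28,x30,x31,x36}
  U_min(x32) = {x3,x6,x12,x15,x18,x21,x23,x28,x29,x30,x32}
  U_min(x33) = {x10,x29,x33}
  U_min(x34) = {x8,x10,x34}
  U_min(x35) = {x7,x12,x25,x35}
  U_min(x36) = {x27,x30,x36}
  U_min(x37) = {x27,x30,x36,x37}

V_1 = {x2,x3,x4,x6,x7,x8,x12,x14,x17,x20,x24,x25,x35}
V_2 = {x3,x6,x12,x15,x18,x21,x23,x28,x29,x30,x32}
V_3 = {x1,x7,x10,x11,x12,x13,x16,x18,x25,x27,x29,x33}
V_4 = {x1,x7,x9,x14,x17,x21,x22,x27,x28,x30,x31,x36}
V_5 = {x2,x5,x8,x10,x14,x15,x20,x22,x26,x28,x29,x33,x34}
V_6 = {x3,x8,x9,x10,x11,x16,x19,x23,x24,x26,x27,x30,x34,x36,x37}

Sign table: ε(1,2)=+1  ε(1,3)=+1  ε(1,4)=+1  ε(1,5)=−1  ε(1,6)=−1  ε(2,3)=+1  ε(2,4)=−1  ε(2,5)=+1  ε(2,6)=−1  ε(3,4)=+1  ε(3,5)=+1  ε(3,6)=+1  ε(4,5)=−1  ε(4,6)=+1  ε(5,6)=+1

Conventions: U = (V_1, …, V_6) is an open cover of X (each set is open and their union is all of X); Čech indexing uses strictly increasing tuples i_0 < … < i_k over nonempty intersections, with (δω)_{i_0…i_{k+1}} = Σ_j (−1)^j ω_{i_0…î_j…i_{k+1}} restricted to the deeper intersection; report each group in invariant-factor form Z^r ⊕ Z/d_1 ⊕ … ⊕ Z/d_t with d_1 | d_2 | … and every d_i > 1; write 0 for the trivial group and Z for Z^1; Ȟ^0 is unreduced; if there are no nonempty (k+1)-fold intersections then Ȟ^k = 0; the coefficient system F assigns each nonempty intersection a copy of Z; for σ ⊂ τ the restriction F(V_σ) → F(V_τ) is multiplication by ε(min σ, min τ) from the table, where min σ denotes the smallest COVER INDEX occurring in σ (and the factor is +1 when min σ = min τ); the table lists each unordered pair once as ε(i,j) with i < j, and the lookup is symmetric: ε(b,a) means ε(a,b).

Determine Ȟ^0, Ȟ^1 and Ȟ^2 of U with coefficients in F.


Ȟ^0 ≅ 0; Ȟ^1 ≅ Z/2; Ȟ^2 ≅ Z

nerve simplices:
  V12={x3,x6,x12} V13={x7,x12,x25} V14={x7,x14,x17} V15={x2,x8,x14,x20} V16={x3,x8,x24} V23={x12,x18,x29} V24={x21,x28,x30} V25={x15,x28,x29} V26={x3,x23,x30} V34={x1,x7,x27} V35={x10,x29,x33} V36={x10,x11,x16,x27} V45={x14,x22,x28} V46={x9,x27,x30,x36} V56={x8,x10,x26,x34}
  V123={x12} V126={x3} V134={x7} V145={x14} V156={x8} V235={x29} V245={x28} V246={x30} V346={x27} V356={x10}
C dims 6,15,10; δ0: rk 6, SNF 1^5·2; δ1: rk 9, SNF 1^9
degree 0: 6−6−0 = 0 → Ȟ^0 ≅ 0
degree 1: 15−9−6 = 0 plus torsion [2] → Ȟ^1 ≅ Z/2
degree 2: 10−0−9 = 1 → Ȟ^2 ≅ Z


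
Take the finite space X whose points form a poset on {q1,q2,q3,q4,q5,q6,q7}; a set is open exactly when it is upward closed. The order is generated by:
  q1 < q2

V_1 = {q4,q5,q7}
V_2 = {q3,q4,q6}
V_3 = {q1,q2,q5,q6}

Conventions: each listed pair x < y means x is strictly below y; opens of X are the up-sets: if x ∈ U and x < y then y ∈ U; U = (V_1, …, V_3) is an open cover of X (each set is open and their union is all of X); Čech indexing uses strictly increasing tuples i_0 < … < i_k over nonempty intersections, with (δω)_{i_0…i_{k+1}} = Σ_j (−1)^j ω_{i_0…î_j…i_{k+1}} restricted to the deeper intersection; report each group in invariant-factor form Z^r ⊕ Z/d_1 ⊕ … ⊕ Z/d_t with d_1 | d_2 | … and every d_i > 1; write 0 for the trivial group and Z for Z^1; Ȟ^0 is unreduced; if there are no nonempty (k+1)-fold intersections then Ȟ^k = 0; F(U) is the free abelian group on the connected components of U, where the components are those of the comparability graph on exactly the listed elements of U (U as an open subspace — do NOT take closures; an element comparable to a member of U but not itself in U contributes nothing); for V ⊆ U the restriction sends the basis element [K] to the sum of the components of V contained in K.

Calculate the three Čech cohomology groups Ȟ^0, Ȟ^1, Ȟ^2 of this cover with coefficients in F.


nonempty overlaps:
  V12={q4} V13={q5} V23={q6}
components per intersection:
  V1: {q4} {q5} {q7}
  V2: {q3} {q4} {q6}
  V3: {q1,q2} {q5} {q6}
  V12: {q4}
  V13: {q5}
  V23: {q6}
C dims 9,3; δ0: rk 3, SNF 1^3
degree 0: 9−3−0 = 6 → Ȟ^0 ≅ Z^6
degree 1: 3−0−3 = 0 → Ȟ^1 ≅ 0
degree 2: 0−0−0 = 0 → Ȟ^2 ≅ 0

Ȟ^0 = Z^6, Ȟ^1 = 0 and Ȟ^2 = 0


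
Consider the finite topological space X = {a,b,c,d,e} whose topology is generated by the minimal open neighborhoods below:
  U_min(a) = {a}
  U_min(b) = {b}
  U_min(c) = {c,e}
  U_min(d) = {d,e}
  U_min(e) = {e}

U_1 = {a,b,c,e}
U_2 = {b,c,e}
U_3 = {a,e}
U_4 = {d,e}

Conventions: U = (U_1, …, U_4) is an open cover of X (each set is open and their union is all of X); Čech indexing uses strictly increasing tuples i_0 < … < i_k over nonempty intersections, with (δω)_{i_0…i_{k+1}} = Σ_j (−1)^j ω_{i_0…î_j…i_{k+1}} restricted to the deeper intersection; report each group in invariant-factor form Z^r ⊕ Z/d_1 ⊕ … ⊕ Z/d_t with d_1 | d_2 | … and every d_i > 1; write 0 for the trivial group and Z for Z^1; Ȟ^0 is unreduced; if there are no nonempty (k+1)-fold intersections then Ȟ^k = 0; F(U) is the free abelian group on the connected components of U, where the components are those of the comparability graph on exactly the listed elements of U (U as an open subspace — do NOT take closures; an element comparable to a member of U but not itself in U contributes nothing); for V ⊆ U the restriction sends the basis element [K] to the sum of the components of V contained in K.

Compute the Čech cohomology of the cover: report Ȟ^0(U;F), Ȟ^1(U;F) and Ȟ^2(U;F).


intersection data:
  U12={b,c,e} U13={a,e} U14={e} U23={e} U24={e} U34={e}
  U123={e} U124={e} U134={e} U234={e}
  U1234={e}
components per intersection:
  U1: {a} {b} {c,e}
  U2: {b} {c,e}
  U3: {a} {e}
  U4: {d,e}
  U12: {b} {c,e}
  U13: {a} {e}
  U14: {e}
  U23: {e}
  U24: {e}
  U34: {e}
  U123: {e}
  U124: {e}
  U134: {e}
  U234: {e}
  U1234: {e}
C dims 8,8,4,1; δ0: rk 5, SNF 1^5; δ1: rk 3, SNF 1^3; δ2: rk 1, SNF 1^1
Ȟ^0 = (8 − 5) − 0 = 3, so Ȟ^0 ≅ Z^3
Ȟ^1 = (8 − 3) − 5 = 0, so Ȟ^1 ≅ 0
Ȟ^2 = (4 − 1) − 3 = 0, so Ȟ^2 ≅ 0

Ȟ^0 = Z^3; Ȟ^1 = 0; Ȟ^2 = 0


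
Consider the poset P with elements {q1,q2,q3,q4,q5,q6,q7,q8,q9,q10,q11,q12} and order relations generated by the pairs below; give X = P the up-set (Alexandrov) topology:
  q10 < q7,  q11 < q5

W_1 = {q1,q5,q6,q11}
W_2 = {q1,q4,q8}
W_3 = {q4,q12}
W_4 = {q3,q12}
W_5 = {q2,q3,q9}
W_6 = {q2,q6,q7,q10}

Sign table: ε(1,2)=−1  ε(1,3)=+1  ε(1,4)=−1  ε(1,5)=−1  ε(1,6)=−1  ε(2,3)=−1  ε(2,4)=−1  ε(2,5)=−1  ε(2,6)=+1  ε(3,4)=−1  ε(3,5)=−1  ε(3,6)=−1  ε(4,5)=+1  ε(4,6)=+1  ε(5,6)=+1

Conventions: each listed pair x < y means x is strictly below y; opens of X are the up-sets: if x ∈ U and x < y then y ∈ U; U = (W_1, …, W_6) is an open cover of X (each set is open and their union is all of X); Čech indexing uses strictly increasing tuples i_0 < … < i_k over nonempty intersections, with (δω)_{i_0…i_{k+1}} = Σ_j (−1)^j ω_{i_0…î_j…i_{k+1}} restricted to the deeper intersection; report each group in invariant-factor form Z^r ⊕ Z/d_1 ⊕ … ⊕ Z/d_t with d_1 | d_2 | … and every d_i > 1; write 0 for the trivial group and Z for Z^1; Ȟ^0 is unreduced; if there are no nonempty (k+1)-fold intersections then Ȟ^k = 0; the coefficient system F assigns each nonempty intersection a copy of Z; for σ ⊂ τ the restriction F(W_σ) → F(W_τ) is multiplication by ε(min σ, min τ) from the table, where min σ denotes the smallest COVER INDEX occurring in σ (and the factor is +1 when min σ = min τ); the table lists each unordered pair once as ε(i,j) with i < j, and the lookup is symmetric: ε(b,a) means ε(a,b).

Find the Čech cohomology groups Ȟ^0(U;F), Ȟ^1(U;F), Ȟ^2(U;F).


Ȟ^0(U;F) ≅ Z, Ȟ^1(U;F) ≅ Z, Ȟ^2(U;F) ≅ 0

nonempty intersections:
  W12={q1} W16={q6} W23={q4} W34={q12} W45={q3} W56={q2}
C dims 6,6; δ0: rk 5, SNF 1^5
Ȟ^0: (6−5)−0=1 ⇒ Z
Ȟ^1: (6−0)−5=1 ⇒ Z
Ȟ^2: (0−0)−0=0 ⇒ 0
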